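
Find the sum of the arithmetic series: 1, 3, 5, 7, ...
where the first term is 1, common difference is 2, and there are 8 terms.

Sₙ = n/2 × (first + last)
Last term = a + (n-1)d = 1 + (8-1)×2 = 15
S_8 = 8/2 × (1 + 15)
S_8 = 8/2 × 16 = 64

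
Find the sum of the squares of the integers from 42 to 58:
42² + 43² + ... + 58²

Use ∑_{k=1}^{n} k² = n(n+1)(2n+1)/6, then subtract the first 41 terms.
∑_{k=1}^{58} k² = 58×59×117/6 = 66729
∑_{k=1}^{41} k² = 41×42×83/6 = 23821
∑_{k=42}^{58} k² = 66729 - 23821 = 42908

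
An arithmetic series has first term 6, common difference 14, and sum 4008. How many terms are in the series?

Using S = n/2 × [2a + (n-1)d]
4008 = n/2 × [2(6) + (n-1)(14)]
4008 = n/2 × [12 + 14n - 14]
8016 = n × [-2 + 14n]
14n² + (-2)n - 8016 = 0
Discriminant: Δ = (-2)² - 4(14)(-8016) = 4 + 448896 = 448900
√Δ = 670
n = [-(-2) + √Δ] / (2·14) = (2 + 670) / 28 = 672 / 28 = 24
(The negative root is discarded since n must be a positive integer.)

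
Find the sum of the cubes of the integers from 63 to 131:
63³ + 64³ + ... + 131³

Use ∑_{k=1}^{n} k³ = [n(n+1)/2]², then subtract the first 62 terms.
∑_{k=1}^{131} k³ = [131×132/2]² = 8646² = 74753316
∑_{k=1}^{62} k³ = [62×63/2]² = 1953² = 3814209
∑_{k=63}^{131} k³ = 74753316 - 3814209 = 70939107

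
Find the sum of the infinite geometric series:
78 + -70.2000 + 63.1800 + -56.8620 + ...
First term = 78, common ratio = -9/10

For |r| < 1, S = a / (1 - r)
S = 78 / (1 - (-9/10))
S = 78 / (19/10)
S = 780/19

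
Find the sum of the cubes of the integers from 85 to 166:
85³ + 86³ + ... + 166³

Use ∑_{k=1}^{n} k³ = [n(n+1)/2]², then subtract the first 84 terms.
∑_{k=1}^{166} k³ = [166×167/2]² = 13861² = 192127321
∑_{k=1}^{84} k³ = [84×85/2]² = 3570² = 12744900
∑_{k=85}^{166} k³ = 192127321 - 12744900 = 179382421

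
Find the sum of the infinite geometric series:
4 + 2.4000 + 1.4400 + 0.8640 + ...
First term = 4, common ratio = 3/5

For |r| < 1, S = a / (1 - r)
S = 4 / (1 - (3/5))
S = 4 / (2/5)
S = 10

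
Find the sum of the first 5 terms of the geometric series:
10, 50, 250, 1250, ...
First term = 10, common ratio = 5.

Sₙ = a(1 - rⁿ) / (1 - r)
S_5 = 10(1 - 5^5) / (1 - 5)
S_5 = 10(1 - 3125) / (-4)
S_5 = 7810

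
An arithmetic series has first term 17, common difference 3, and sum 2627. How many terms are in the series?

Using S = n/2 × [2a + (n-1)d]
2627 = n/2 × [2(17) + (n-1)(3)]
2627 = n/2 × [34 + 3n - 3]
5254 = n × [31 + 3n]
3n² + (31)n - 5254 = 0
Discriminant: Δ = (31)² - 4(3)(-5254) = 961 + 63048 = 64009
√Δ = 253
n = [-(31) + √Δ] / (2·3) = (-31 + 253) / 6 = 222 / 6 = 37
(The negative root is discarded since n must be a positive integer.)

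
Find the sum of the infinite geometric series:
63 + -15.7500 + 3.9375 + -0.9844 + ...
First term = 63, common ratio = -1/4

For |r| < 1, S = a / (1 - r)
S = 63 / (1 - (-1/4))
S = 63 / (5/4)
S = 252/5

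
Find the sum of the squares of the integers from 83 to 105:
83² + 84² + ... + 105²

Use ∑_{k=1}^{n} k² = n(n+1)(2n+1)/6, then subtract the first 82 terms.
∑_{k=1}^{105} k² = 105×106×211/6 = 391405
∑_{k=1}^{82} k² = 82×83×165/6 = 187165
∑_{k=83}^{105} k² = 391405 - 187165 = 204240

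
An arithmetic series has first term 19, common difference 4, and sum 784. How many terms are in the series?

Using S = n/2 × [2a + (n-1)d]
784 = n/2 × [2(19) + (n-1)(4)]
784 = n/2 × [38 + 4n - 4]
1568 = n × [34 + 4n]
4n² + (34)n - 1568 = 0
Discriminant: Δ = (34)² - 4(4)(-1568) = 1156 + 25088 = 26244
√Δ = 162
n = [-(34) + √Δ] / (2·4) = (-34 + 162) / 8 = 128 / 8 = 16
(The negative root is discarded since n must be a positive integer.)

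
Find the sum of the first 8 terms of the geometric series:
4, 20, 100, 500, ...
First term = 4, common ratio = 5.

Sₙ = a(1 - rⁿ) / (1 - r)
S_8 = 4(1 - 5^8) / (1 - 5)
S_8 = 4(1 - 390625) / (-4)
S_8 = 390624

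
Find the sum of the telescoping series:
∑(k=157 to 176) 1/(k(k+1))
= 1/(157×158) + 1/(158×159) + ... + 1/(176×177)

Partial fractions: 1/(k(k+1)) = 1/k - 1/(k+1)
The series telescopes:
= (1/157 - 1/158) + (1/158 - 1/159) + ... + (1/176 - 1/177)
= 1/157 - 1/177
= 20/27789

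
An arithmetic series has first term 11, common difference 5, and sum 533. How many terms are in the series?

Using S = n/2 × [2a + (n-1)d]
533 = n/2 × [2(11) + (n-1)(5)]
533 = n/2 × [22 + 5n - 5]
1066 = n × [17 + 5n]
5n² + (17)n - 1066 = 0
Discriminant: Δ = (17)² - 4(5)(-1066) = 289 + 21320 = 21609
√Δ = 147
n = [-(17) + √Δ] / (2·5) = (-17 + 147) / 10 = 130 / 10 = 13
(The negative root is discarded since n must be a positive integer.)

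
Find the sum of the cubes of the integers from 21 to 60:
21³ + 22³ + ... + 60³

Use ∑_{k=1}^{n} k³ = [n(n+1)/2]², then subtract the first 20 terms.
∑_{k=1}^{60} k³ = [60×61/2]² = 1830² = 3348900
∑_{k=1}^{20} k³ = [20×21/2]² = 210² = 44100
∑_{k=21}^{60} k³ = 3348900 - 44100 = 3304800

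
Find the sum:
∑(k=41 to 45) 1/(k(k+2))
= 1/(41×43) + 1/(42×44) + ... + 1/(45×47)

Partial fractions: 1/(k(k+2)) = (1/2)[1/k - 1/(k+2)]
Telescoping leaves the first two and last two terms:
= (1/2)[1/41 + 1/42 - 1/46 - 1/47]
= 4825/1861482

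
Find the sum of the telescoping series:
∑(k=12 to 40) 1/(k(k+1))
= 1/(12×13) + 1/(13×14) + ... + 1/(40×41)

Partial fractions: 1/(k(k+1)) = 1/k - 1/(k+1)
The series telescopes:
= (1/12 - 1/13) + (1/13 - 1/14) + ... + (1/40 - 1/41)
= 1/12 - 1/41
= 29/492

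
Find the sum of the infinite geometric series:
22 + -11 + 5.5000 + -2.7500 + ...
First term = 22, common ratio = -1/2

For |r| < 1, S = a / (1 - r)
S = 22 / (1 - (-1/2))
S = 22 / (3/2)
S = 44/3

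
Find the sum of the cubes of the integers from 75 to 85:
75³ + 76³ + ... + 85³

Use ∑_{k=1}^{n} k³ = [n(n+1)/2]², then subtract the first 74 terms.
∑_{k=1}^{85} k³ = [85×86/2]² = 3655² = 13359025
∑_{k=1}^{74} k³ = [74×75/2]² = 2775² = 7700625
∑_{k=75}^{85} k³ = 13359025 - 7700625 = 5658400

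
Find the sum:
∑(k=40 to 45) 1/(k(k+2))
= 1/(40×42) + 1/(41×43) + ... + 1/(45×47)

Partial fractions: 1/(k(k+2)) = (1/2)[1/k - 1/(k+2)]
Telescoping leaves the first two and last two terms:
= (1/2)[1/40 + 1/41 - 1/46 - 1/47]
= 11301/3545680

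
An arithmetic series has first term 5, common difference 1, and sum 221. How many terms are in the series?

Using S = n/2 × [2a + (n-1)d]
221 = n/2 × [2(5) + (n-1)(1)]
221 = n/2 × [10 + 1n - 1]
442 = n × [9 + 1n]
1n² + (9)n - 442 = 0
Discriminant: Δ = (9)² - 4(1)(-442) = 81 + 1768 = 1849
√Δ = 43
n = [-(9) + √Δ] / (2·1) = (-9 + 43) / 2 = 34 / 2 = 17
(The negative root is discarded since n must be a positive integer.)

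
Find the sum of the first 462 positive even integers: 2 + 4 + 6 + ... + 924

Sum of first n even numbers = n(n+1)
= 462×463
= 213906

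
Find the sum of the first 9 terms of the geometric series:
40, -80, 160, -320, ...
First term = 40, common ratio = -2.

Sₙ = a(1 - rⁿ) / (1 - r)
S_9 = 40(1 - (-2)^9) / (1 - (-2))
S_9 = 40(1 - (-512)) / (3)
S_9 = 6840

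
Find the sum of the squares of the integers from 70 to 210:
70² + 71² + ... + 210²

Use ∑_{k=1}^{n} k² = n(n+1)(2n+1)/6, then subtract the first 69 terms.
∑_{k=1}^{210} k² = 210×211×421/6 = 3109085
∑_{k=1}^{69} k² = 69×70×139/6 = 111895
∑_{k=70}^{210} k² = 3109085 - 111895 = 2997190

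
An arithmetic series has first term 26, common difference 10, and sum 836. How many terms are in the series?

Using S = n/2 × [2a + (n-1)d]
836 = n/2 × [2(26) + (n-1)(10)]
836 = n/2 × [52 + 10n - 10]
1672 = n × [42 + 10n]
10n² + (42)n - 1672 = 0
Discriminant: Δ = (42)² - 4(10)(-1672) = 1764 + 66880 = 68644
√Δ = 262
n = [-(42) + √Δ] / (2·10) = (-42 + 262) / 20 = 220 / 20 = 11
(The negative root is discarded since n must be a positive integer.)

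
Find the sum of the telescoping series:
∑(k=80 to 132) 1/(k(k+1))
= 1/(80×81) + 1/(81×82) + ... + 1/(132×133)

Partial fractions: 1/(k(k+1)) = 1/k - 1/(k+1)
The series telescopes:
= (1/80 - 1/81) + (1/81 - 1/82) + ... + (1/132 - 1/133)
= 1/80 - 1/133
= 53/10640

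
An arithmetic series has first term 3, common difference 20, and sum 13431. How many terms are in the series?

Using S = n/2 × [2a + (n-1)d]
13431 = n/2 × [2(3) + (n-1)(20)]
13431 = n/2 × [6 + 20n - 20]
26862 = n × [-14 + 20n]
20n² + (-14)n - 26862 = 0
Discriminant: Δ = (-14)² - 4(20)(-26862) = 196 + 2148960 = 2149156
√Δ = 1466
n = [-(-14) + √Δ] / (2·20) = (14 + 1466) / 40 = 1480 / 40 = 37
(The negative root is discarded since n must be a positive integer.)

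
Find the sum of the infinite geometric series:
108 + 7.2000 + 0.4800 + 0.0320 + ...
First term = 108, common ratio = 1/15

For |r| < 1, S = a / (1 - r)
S = 108 / (1 - (1/15))
S = 108 / (14/15)
S = 810/7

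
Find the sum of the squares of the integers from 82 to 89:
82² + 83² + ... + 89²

Use ∑_{k=1}^{n} k² = n(n+1)(2n+1)/6, then subtract the first 81 terms.
∑_{k=1}^{89} k² = 89×90×179/6 = 238965
∑_{k=1}^{81} k² = 81×82×163/6 = 180441
∑_{k=82}^{89} k² = 238965 - 180441 = 58524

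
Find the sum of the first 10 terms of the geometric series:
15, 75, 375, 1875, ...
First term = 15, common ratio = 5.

Sₙ = a(1 - rⁿ) / (1 - r)
S_10 = 15(1 - 5^10) / (1 - 5)
S_10 = 15(1 - 9765625) / (-4)
S_10 = 36621090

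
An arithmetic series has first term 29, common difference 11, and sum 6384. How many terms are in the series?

Using S = n/2 × [2a + (n-1)d]
6384 = n/2 × [2(29) + (n-1)(11)]
6384 = n/2 × [58 + 11n - 11]
12768 = n × [47 + 11n]
11n² + (47)n - 12768 = 0
Discriminant: Δ = (47)² - 4(11)(-12768) = 2209 + 561792 = 564001
√Δ = 751
n = [-(47) + √Δ] / (2·11) = (-47 + 751) / 22 = 704 / 22 = 32
(The negative root is discarded since n must be a positive integer.)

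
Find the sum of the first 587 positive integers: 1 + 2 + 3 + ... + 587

Formula: ∑k = n(n+1)/2
= 587×588/2
= 345156/2
= 172578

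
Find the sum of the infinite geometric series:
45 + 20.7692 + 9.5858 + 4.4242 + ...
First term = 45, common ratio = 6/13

For |r| < 1, S = a / (1 - r)
S = 45 / (1 - (6/13))
S = 45 / (7/13)
S = 585/7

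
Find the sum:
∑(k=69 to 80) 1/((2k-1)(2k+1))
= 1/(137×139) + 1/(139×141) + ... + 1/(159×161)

Partial fractions: 1/((2k-1)(2k+1)) = (1/2)[1/(2k-1) - 1/(2k+1)]
The series telescopes:
= (1/2)[1/137 - 1/161]
= 12/22057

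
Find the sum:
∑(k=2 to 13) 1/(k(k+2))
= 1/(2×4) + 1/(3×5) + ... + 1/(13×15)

Partial fractions: 1/(k(k+2)) = (1/2)[1/k - 1/(k+2)]
Telescoping leaves the first two and last two terms:
= (1/2)[1/2 + 1/3 - 1/14 - 1/15]
= 73/210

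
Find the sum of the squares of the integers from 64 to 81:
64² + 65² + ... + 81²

Use ∑_{k=1}^{n} k² = n(n+1)(2n+1)/6, then subtract the first 63 terms.
∑_{k=1}^{81} k² = 81×82×163/6 = 180441
∑_{k=1}^{63} k² = 63×64×127/6 = 85344
∑_{k=64}^{81} k² = 180441 - 85344 = 95097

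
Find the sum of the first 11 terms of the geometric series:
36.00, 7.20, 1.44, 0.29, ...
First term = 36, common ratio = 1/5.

Sₙ = a(1 - rⁿ) / (1 - r)
S_11 = 36(1 - (1/5)^11) / (1 - (1/5))
S_11 = 36(1 - (1/48828125)) / (4/5)
S_11 = 439453116/9765625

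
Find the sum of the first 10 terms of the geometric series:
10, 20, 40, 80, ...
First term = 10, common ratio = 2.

Sₙ = a(1 - rⁿ) / (1 - r)
S_10 = 10(1 - 2^10) / (1 - 2)
S_10 = 10(1 - 1024) / (-1)
S_10 = 10230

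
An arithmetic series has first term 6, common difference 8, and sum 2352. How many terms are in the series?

Using S = n/2 × [2a + (n-1)d]
2352 = n/2 × [2(6) + (n-1)(8)]
2352 = n/2 × [12 + 8n - 8]
4704 = n × [4 + 8n]
8n² + (4)n - 4704 = 0
Discriminant: Δ = (4)² - 4(8)(-4704) = 16 + 150528 = 150544
√Δ = 388
n = [-(4) + √Δ] / (2·8) = (-4 + 388) / 16 = 384 / 16 = 24
(The negative root is discarded since n must be a positive integer.)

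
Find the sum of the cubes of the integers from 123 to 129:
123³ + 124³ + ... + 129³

Use ∑_{k=1}^{n} k³ = [n(n+1)/2]², then subtract the first 122 terms.
∑_{k=1}^{129} k³ = [129×130/2]² = 8385² = 70308225
∑_{k=1}^{122} k³ = [122×123/2]² = 7503² = 56295009
∑_{k=123}^{129} k³ = 70308225 - 56295009 = 14013216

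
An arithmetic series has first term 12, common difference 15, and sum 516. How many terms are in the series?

Using S = n/2 × [2a + (n-1)d]
516 = n/2 × [2(12) + (n-1)(15)]
516 = n/2 × [24 + 15n - 15]
1032 = n × [9 + 15n]
15n² + (9)n - 1032 = 0
Discriminant: Δ = (9)² - 4(15)(-1032) = 81 + 61920 = 62001
√Δ = 249
n = [-(9) + √Δ] / (2·15) = (-9 + 249) / 30 = 240 / 30 = 8
(The negative root is discarded since n must be a positive integer.)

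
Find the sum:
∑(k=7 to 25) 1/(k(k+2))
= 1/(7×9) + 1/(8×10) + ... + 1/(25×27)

Partial fractions: 1/(k(k+2)) = (1/2)[1/k - 1/(k+2)]
Telescoping leaves the first two and last two terms:
= (1/2)[1/7 + 1/8 - 1/26 - 1/27]
= 3781/39312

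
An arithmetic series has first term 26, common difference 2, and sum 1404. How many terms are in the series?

Using S = n/2 × [2a + (n-1)d]
1404 = n/2 × [2(26) + (n-1)(2)]
1404 = n/2 × [52 + 2n - 2]
2808 = n × [50 + 2n]
2n² + (50)n - 2808 = 0
Discriminant: Δ = (50)² - 4(2)(-2808) = 2500 + 22464 = 24964
√Δ = 158
n = [-(50) + √Δ] / (2·2) = (-50 + 158) / 4 = 108 / 4 = 27
(The negative root is discarded since n must be a positive integer.)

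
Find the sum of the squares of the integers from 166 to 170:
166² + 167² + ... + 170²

Use ∑_{k=1}^{n} k² = n(n+1)(2n+1)/6, then subtract the first 165 terms.
∑_{k=1}^{170} k² = 170×171×341/6 = 1652145
∑_{k=1}^{165} k² = 165×166×331/6 = 1511015
∑_{k=166}^{170} k² = 1652145 - 1511015 = 141130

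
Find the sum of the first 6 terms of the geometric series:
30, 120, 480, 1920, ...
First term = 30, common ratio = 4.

Sₙ = a(1 - rⁿ) / (1 - r)
S_6 = 30(1 - 4^6) / (1 - 4)
S_6 = 30(1 - 4096) / (-3)
S_6 = 40950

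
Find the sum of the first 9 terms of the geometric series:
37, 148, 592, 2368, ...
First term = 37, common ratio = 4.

Sₙ = a(1 - rⁿ) / (1 - r)
S_9 = 37(1 - 4^9) / (1 - 4)
S_9 = 37(1 - 262144) / (-3)
S_9 = 3233097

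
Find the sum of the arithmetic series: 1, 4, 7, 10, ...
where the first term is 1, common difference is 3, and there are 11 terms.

Sₙ = n/2 × (first + last)
Last term = a + (n-1)d = 1 + (11-1)×3 = 31
S_11 = 11/2 × (1 + 31)
S_11 = 11/2 × 32 = 176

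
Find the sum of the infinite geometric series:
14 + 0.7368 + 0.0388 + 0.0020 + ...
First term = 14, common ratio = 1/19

For |r| < 1, S = a / (1 - r)
S = 14 / (1 - (1/19))
S = 14 / (18/19)
S = 133/9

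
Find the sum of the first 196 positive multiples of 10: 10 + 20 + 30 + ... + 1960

Factor out 10: = 10(1 + 2 + ... + 196) = 10 × n(n+1)/2
= 10 × 196×197/2
= 10 × 19306
= 193060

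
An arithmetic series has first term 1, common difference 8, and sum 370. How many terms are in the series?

Using S = n/2 × [2a + (n-1)d]
370 = n/2 × [2(1) + (n-1)(8)]
370 = n/2 × [2 + 8n - 8]
740 = n × [-6 + 8n]
8n² + (-6)n - 740 = 0
Discriminant: Δ = (-6)² - 4(8)(-740) = 36 + 23680 = 23716
√Δ = 154
n = [-(-6) + √Δ] / (2·8) = (6 + 154) / 16 = 160 / 16 = 10
(The negative root is discarded since n must be a positive integer.)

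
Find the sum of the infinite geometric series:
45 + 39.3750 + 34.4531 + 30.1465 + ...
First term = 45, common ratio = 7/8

For |r| < 1, S = a / (1 - r)
S = 45 / (1 - (7/8))
S = 45 / (1/8)
S = 360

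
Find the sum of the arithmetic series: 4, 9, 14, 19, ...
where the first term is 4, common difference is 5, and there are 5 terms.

Sₙ = n/2 × (first + last)
Last term = a + (n-1)d = 4 + (5-1)×5 = 24
S_5 = 5/2 × (4 + 24)
S_5 = 5/2 × 28 = 70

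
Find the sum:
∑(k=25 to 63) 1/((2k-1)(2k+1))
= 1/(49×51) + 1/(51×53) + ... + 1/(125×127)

Partial fractions: 1/((2k-1)(2k+1)) = (1/2)[1/(2k-1) - 1/(2k+1)]
The series telescopes:
= (1/2)[1/49 - 1/127]
= 39/6223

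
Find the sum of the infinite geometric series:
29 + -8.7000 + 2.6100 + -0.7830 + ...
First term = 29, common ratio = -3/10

For |r| < 1, S = a / (1 - r)
S = 29 / (1 - (-3/10))
S = 29 / (13/10)
S = 290/13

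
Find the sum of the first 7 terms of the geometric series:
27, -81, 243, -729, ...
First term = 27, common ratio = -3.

Sₙ = a(1 - rⁿ) / (1 - r)
S_7 = 27(1 - (-3)^7) / (1 - (-3))
S_7 = 27(1 - (-2187)) / (4)
S_7 = 14769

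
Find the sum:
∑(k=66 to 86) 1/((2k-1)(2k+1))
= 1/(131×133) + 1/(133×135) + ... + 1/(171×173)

Partial fractions: 1/((2k-1)(2k+1)) = (1/2)[1/(2k-1) - 1/(2k+1)]
The series telescopes:
= (1/2)[1/131 - 1/173]
= 21/22663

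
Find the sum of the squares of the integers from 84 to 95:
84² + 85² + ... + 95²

Use ∑_{k=1}^{n} k² = n(n+1)(2n+1)/6, then subtract the first 83 terms.
∑_{k=1}^{95} k² = 95×96×191/6 = 290320
∑_{k=1}^{83} k² = 83×84×167/6 = 194054
∑_{k=84}^{95} k² = 290320 - 194054 = 96266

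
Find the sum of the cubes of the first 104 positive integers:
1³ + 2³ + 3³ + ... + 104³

Formula: ∑k³ = [n(n+1)/2]²
= [104×105/2]²
= 5460²
= 29811600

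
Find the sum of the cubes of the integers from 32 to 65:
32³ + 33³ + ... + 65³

Use ∑_{k=1}^{n} k³ = [n(n+1)/2]², then subtract the first 31 terms.
∑_{k=1}^{65} k³ = [65×66/2]² = 2145² = 4601025
∑_{k=1}^{31} k³ = [31×32/2]² = 496² = 246016
∑_{k=32}^{65} k³ = 4601025 - 246016 = 4355009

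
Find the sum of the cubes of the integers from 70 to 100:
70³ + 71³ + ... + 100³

Use ∑_{k=1}^{n} k³ = [n(n+1)/2]², then subtract the first 69 terms.
∑_{k=1}^{100} k³ = [100×101/2]² = 5050² = 25502500
∑_{k=1}^{69} k³ = [69×70/2]² = 2415² = 5832225
∑_{k=70}^{100} k³ = 25502500 - 5832225 = 19670275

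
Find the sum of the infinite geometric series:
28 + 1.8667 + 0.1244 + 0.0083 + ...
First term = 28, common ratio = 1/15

For |r| < 1, S = a / (1 - r)
S = 28 / (1 - (1/15))
S = 28 / (14/15)
S = 30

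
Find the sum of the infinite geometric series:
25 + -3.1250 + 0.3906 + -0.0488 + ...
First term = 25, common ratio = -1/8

For |r| < 1, S = a / (1 - r)
S = 25 / (1 - (-1/8))
S = 25 / (9/8)
S = 200/9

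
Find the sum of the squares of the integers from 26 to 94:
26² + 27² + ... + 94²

Use ∑_{k=1}^{n} k² = n(n+1)(2n+1)/6, then subtract the first 25 terms.
∑_{k=1}^{94} k² = 94×95×189/6 = 281295
∑_{k=1}^{25} k² = 25×26×51/6 = 5525
∑_{k=26}^{94} k² = 281295 - 5525 = 275770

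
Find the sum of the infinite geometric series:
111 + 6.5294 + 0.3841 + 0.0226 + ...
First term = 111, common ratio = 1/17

For |r| < 1, S = a / (1 - r)
S = 111 / (1 - (1/17))
S = 111 / (16/17)
S = 1887/16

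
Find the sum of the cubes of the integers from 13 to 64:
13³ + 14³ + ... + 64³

Use ∑_{k=1}^{n} k³ = [n(n+1)/2]², then subtract the first 12 terms.
∑_{k=1}^{64} k³ = [64×65/2]² = 2080² = 4326400
∑_{k=1}^{12} k³ = [12×13/2]² = 78² = 6084
∑_{k=13}^{64} k³ = 4326400 - 6084 = 4320316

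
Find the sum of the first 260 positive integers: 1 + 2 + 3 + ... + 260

Formula: ∑k = n(n+1)/2
= 260×261/2
= 67860/2
= 33930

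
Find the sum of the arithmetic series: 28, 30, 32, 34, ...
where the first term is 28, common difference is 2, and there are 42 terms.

Sₙ = n/2 × (first + last)
Last term = a + (n-1)d = 28 + (42-1)×2 = 110
S_42 = 42/2 × (28 + 110)
S_42 = 42/2 × 138 = 2898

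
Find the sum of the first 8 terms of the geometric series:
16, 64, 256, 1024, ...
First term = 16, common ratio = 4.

Sₙ = a(1 - rⁿ) / (1 - r)
S_8 = 16(1 - 4^8) / (1 - 4)
S_8 = 16(1 - 65536) / (-3)
S_8 = 349520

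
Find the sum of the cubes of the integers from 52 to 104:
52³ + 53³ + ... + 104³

Use ∑_{k=1}^{n} k³ = [n(n+1)/2]², then subtract the first 51 terms.
∑_{k=1}^{104} k³ = [104×105/2]² = 5460² = 29811600
∑_{k=1}^{51} k³ = [51×52/2]² = 1326² = 1758276
∑_{k=52}^{104} k³ = 29811600 - 1758276 = 28053324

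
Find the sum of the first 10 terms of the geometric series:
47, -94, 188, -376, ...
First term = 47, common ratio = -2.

Sₙ = a(1 - rⁿ) / (1 - r)
S_10 = 47(1 - (-2)^10) / (1 - (-2))
S_10 = 47(1 - 1024) / (3)
S_10 = -16027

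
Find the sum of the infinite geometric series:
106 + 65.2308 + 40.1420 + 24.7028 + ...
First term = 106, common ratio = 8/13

For |r| < 1, S = a / (1 - r)
S = 106 / (1 - (8/13))
S = 106 / (5/13)
S = 1378/5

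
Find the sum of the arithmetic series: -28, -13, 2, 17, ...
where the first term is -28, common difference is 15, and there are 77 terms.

Sₙ = n/2 × (first + last)
Last term = a + (n-1)d = -28 + (77-1)×15 = 1112
S_77 = 77/2 × (-28 + 1112)
S_77 = 77/2 × 1084 = 41734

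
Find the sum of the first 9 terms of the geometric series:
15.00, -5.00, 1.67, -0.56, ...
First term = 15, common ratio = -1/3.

Sₙ = a(1 - rⁿ) / (1 - r)
S_9 = 15(1 - (-1/3)^9) / (1 - (-1/3))
S_9 = 15(1 - (-1/19683)) / (4/3)
S_9 = 24605/2187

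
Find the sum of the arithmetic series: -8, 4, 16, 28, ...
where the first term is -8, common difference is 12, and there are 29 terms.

Sₙ = n/2 × (first + last)
Last term = a + (n-1)d = -8 + (29-1)×12 = 328
S_29 = 29/2 × (-8 + 328)
S_29 = 29/2 × 320 = 4640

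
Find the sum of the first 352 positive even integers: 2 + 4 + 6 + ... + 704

Sum of first n even numbers = n(n+1)
= 352×353
= 124256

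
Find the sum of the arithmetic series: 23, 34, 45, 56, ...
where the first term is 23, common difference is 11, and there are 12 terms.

Sₙ = n/2 × (first + last)
Last term = a + (n-1)d = 23 + (12-1)×11 = 144
S_12 = 12/2 × (23 + 144)
S_12 = 12/2 × 167 = 1002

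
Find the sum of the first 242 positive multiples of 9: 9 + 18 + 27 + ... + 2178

Factor out 9: = 9(1 + 2 + ... + 242) = 9 × n(n+1)/2
= 9 × 242×243/2
= 9 × 29403
= 264627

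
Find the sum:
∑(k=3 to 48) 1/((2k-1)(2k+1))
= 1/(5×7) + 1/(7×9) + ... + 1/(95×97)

Partial fractions: 1/((2k-1)(2k+1)) = (1/2)[1/(2k-1) - 1/(2k+1)]
The series telescopes:
= (1/2)[1/5 - 1/97]
= 46/485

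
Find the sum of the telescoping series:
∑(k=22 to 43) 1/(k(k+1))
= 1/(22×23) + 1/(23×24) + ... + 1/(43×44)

Partial fractions: 1/(k(k+1)) = 1/k - 1/(k+1)
The series telescopes:
= (1/22 - 1/23) + (1/23 - 1/24) + ... + (1/43 - 1/44)
= 1/22 - 1/44
= 1/44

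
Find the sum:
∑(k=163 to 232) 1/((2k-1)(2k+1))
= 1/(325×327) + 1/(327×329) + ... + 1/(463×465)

Partial fractions: 1/((2k-1)(2k+1)) = (1/2)[1/(2k-1) - 1/(2k+1)]
The series telescopes:
= (1/2)[1/325 - 1/465]
= 14/30225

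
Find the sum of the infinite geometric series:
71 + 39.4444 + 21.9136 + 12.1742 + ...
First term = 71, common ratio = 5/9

For |r| < 1, S = a / (1 - r)
S = 71 / (1 - (5/9))
S = 71 / (4/9)
S = 639/4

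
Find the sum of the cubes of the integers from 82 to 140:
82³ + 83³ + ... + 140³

Use ∑_{k=1}^{n} k³ = [n(n+1)/2]², then subtract the first 81 terms.
∑_{k=1}^{140} k³ = [140×141/2]² = 9870² = 97416900
∑_{k=1}^{81} k³ = [81×82/2]² = 3321² = 11029041
∑_{k=82}^{140} k³ = 97416900 - 11029041 = 86387859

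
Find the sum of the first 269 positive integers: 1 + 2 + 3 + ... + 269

Formula: ∑k = n(n+1)/2
= 269×270/2
= 72630/2
= 36315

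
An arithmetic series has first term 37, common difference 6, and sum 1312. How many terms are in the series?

Using S = n/2 × [2a + (n-1)d]
1312 = n/2 × [2(37) + (n-1)(6)]
1312 = n/2 × [74 + 6n - 6]
2624 = n × [68 + 6n]
6n² + (68)n - 2624 = 0
Discriminant: Δ = (68)² - 4(6)(-2624) = 4624 + 62976 = 67600
√Δ = 260
n = [-(68) + √Δ] / (2·6) = (-68 + 260) / 12 = 192 / 12 = 16
(The negative root is discarded since n must be a positive integer.)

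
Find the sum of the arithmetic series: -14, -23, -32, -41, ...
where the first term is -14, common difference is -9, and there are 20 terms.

Sₙ = n/2 × (first + last)
Last term = a + (n-1)d = -14 + (20-1)×(-9) = -185
S_20 = 20/2 × (-14 + (-185))
S_20 = 20/2 × (-199) = -1990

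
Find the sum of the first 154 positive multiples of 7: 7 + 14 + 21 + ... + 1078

Factor out 7: = 7(1 + 2 + ... + 154) = 7 × n(n+1)/2
= 7 × 154×155/2
= 7 × 11935
= 83545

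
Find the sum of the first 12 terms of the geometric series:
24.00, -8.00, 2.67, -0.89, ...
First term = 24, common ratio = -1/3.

Sₙ = a(1 - rⁿ) / (1 - r)
S_12 = 24(1 - (-1/3)^12) / (1 - (-1/3))
S_12 = 24(1 - (1/531441)) / (4/3)
S_12 = 1062880/59049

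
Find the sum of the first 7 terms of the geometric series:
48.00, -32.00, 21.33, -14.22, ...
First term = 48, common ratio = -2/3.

Sₙ = a(1 - rⁿ) / (1 - r)
S_7 = 48(1 - (-2/3)^7) / (1 - (-2/3))
S_7 = 48(1 - (-128/2187)) / (5/3)
S_7 = 7408/243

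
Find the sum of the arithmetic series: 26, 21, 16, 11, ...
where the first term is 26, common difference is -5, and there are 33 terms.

Sₙ = n/2 × (first + last)
Last term = a + (n-1)d = 26 + (33-1)×(-5) = -134
S_33 = 33/2 × (26 + (-134))
S_33 = 33/2 × (-108) = -1782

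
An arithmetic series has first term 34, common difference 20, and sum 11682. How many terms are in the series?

Using S = n/2 × [2a + (n-1)d]
11682 = n/2 × [2(34) + (n-1)(20)]
11682 = n/2 × [68 + 20n - 20]
23364 = n × [48 + 20n]
20n² + (48)n - 23364 = 0
Discriminant: Δ = (48)² - 4(20)(-23364) = 2304 + 1869120 = 1871424
√Δ = 1368
n = [-(48) + √Δ] / (2·20) = (-48 + 1368) / 40 = 1320 / 40 = 33
(The negative root is discarded since n must be a positive integer.)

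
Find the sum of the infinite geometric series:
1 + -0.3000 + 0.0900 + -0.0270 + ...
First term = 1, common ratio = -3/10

For |r| < 1, S = a / (1 - r)
S = 1 / (1 - (-3/10))
S = 1 / (13/10)
S = 10/13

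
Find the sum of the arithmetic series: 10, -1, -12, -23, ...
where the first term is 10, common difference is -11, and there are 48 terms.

Sₙ = n/2 × (first + last)
Last term = a + (n-1)d = 10 + (48-1)×(-11) = -507
S_48 = 48/2 × (10 + (-507))
S_48 = 48/2 × (-497) = -11928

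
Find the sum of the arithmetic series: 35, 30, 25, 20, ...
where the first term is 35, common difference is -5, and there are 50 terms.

Sₙ = n/2 × (first + last)
Last term = a + (n-1)d = 35 + (50-1)×(-5) = -210
S_50 = 50/2 × (35 + (-210))
S_50 = 50/2 × (-175) = -4375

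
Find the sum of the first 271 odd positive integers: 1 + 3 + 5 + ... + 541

Sum of first n odd numbers = n²
= 271²
= 73441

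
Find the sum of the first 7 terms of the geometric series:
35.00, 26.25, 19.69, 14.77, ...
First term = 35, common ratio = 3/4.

Sₙ = a(1 - rⁿ) / (1 - r)
S_7 = 35(1 - (3/4)^7) / (1 - (3/4))
S_7 = 35(1 - (2187/16384)) / (1/4)
S_7 = 496895/4096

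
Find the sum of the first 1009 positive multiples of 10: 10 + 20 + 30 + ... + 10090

Factor out 10: = 10(1 + 2 + ... + 1009) = 10 × n(n+1)/2
= 10 × 1009×1010/2
= 10 × 509545
= 5095450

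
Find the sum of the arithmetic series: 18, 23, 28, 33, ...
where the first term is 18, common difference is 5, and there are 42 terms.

Sₙ = n/2 × (first + last)
Last term = a + (n-1)d = 18 + (42-1)×5 = 223
S_42 = 42/2 × (18 + 223)
S_42 = 42/2 × 241 = 5061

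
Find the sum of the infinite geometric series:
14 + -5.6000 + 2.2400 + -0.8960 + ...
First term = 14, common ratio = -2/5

For |r| < 1, S = a / (1 - r)
S = 14 / (1 - (-2/5))
S = 14 / (7/5)
S = 10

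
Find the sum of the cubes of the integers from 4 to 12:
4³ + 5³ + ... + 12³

Use ∑_{k=1}^{n} k³ = [n(n+1)/2]², then subtract the first 3 terms.
∑_{k=1}^{12} k³ = [12×13/2]² = 78² = 6084
∑_{k=1}^{3} k³ = [3×4/2]² = 6² = 36
∑_{k=4}^{12} k³ = 6084 - 36 = 6048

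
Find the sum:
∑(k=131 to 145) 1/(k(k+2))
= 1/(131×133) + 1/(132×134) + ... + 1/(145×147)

Partial fractions: 1/(k(k+2)) = (1/2)[1/k - 1/(k+2)]
Telescoping leaves the first two and last two terms:
= (1/2)[1/131 + 1/132 - 1/146 - 1/147]
= 96325/123706968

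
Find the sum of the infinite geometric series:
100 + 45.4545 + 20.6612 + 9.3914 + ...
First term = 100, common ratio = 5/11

For |r| < 1, S = a / (1 - r)
S = 100 / (1 - (5/11))
S = 100 / (6/11)
S = 550/3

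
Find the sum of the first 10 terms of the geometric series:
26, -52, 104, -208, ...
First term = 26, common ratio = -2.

Sₙ = a(1 - rⁿ) / (1 - r)
S_10 = 26(1 - (-2)^10) / (1 - (-2))
S_10 = 26(1 - 1024) / (3)
S_10 = -8866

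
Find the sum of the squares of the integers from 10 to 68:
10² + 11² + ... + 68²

Use ∑_{k=1}^{n} k² = n(n+1)(2n+1)/6, then subtract the first 9 terms.
∑_{k=1}^{68} k² = 68×69×137/6 = 107134
∑_{k=1}^{9} k² = 9×10×19/6 = 285
∑_{k=10}^{68} k² = 107134 - 285 = 106849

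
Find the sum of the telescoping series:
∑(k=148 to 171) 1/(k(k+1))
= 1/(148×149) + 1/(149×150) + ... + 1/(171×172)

Partial fractions: 1/(k(k+1)) = 1/k - 1/(k+1)
The series telescopes:
= (1/148 - 1/149) + (1/149 - 1/150) + ... + (1/171 - 1/172)
= 1/148 - 1/172
= 3/3182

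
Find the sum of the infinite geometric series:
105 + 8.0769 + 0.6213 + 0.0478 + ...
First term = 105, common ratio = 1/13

For |r| < 1, S = a / (1 - r)
S = 105 / (1 - (1/13))
S = 105 / (12/13)
S = 455/4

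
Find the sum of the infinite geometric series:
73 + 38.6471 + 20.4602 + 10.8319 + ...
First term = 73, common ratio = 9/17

For |r| < 1, S = a / (1 - r)
S = 73 / (1 - (9/17))
S = 73 / (8/17)
S = 1241/8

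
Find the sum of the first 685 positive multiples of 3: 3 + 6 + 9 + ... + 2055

Factor out 3: = 3(1 + 2 + ... + 685) = 3 × n(n+1)/2
= 3 × 685×686/2
= 3 × 234955
= 704865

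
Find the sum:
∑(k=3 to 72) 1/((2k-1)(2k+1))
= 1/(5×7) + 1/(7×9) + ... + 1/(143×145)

Partial fractions: 1/((2k-1)(2k+1)) = (1/2)[1/(2k-1) - 1/(2k+1)]
The series telescopes:
= (1/2)[1/5 - 1/145]
= 14/145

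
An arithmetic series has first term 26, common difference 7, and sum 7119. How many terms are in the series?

Using S = n/2 × [2a + (n-1)d]
7119 = n/2 × [2(26) + (n-1)(7)]
7119 = n/2 × [52 + 7n - 7]
14238 = n × [45 + 7n]
7n² + (45)n - 14238 = 0
Discriminant: Δ = (45)² - 4(7)(-14238) = 2025 + 398664 = 400689
√Δ = 633
n = [-(45) + √Δ] / (2·7) = (-45 + 633) / 14 = 588 / 14 = 42
(The negative root is discarded since n must be a positive integer.)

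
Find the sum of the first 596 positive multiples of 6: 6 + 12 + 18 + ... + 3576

Factor out 6: = 6(1 + 2 + ... + 596) = 6 × n(n+1)/2
= 6 × 596×597/2
= 6 × 177906
= 1067436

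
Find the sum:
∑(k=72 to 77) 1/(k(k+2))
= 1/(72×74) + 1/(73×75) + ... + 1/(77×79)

Partial fractions: 1/(k(k+2)) = (1/2)[1/k - 1/(k+2)]
Telescoping leaves the first two and last two terms:
= (1/2)[1/72 + 1/73 - 1/78 - 1/79]
= 11383/10795824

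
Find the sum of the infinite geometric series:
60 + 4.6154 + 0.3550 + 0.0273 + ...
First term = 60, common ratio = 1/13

For |r| < 1, S = a / (1 - r)
S = 60 / (1 - (1/13))
S = 60 / (12/13)
S = 65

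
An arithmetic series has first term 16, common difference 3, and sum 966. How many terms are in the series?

Using S = n/2 × [2a + (n-1)d]
966 = n/2 × [2(16) + (n-1)(3)]
966 = n/2 × [32 + 3n - 3]
1932 = n × [29 + 3n]
3n² + (29)n - 1932 = 0
Discriminant: Δ = (29)² - 4(3)(-1932) = 841 + 23184 = 24025
√Δ = 155
n = [-(29) + √Δ] / (2·3) = (-29 + 155) / 6 = 126 / 6 = 21
(The negative root is discarded since n must be a positive integer.)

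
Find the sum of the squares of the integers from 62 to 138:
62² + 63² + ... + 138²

Use ∑_{k=1}^{n} k² = n(n+1)(2n+1)/6, then subtract the first 61 terms.
∑_{k=1}^{138} k² = 138×139×277/6 = 885569
∑_{k=1}^{61} k² = 61×62×123/6 = 77531
∑_{k=62}^{138} k² = 885569 - 77531 = 808038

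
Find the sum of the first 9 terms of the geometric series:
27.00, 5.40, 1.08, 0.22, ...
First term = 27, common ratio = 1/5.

Sₙ = a(1 - rⁿ) / (1 - r)
S_9 = 27(1 - (1/5)^9) / (1 - (1/5))
S_9 = 27(1 - (1/1953125)) / (4/5)
S_9 = 13183587/390625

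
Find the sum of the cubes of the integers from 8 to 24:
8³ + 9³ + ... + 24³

Use ∑_{k=1}^{n} k³ = [n(n+1)/2]², then subtract the first 7 terms.
∑_{k=1}^{24} k³ = [24×25/2]² = 300² = 90000
∑_{k=1}^{7} k³ = [7×8/2]² = 28² = 784
∑_{k=8}^{24} k³ = 90000 - 784 = 89216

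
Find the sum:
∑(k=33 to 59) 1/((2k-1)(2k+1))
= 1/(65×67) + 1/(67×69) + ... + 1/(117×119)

Partial fractions: 1/((2k-1)(2k+1)) = (1/2)[1/(2k-1) - 1/(2k+1)]
The series telescopes:
= (1/2)[1/65 - 1/119]
= 27/7735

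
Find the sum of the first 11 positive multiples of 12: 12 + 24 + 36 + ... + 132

Factor out 12: = 12(1 + 2 + ... + 11) = 12 × n(n+1)/2
= 12 × 11×12/2
= 12 × 66
= 792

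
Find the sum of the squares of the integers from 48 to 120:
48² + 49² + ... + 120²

Use ∑_{k=1}^{n} k² = n(n+1)(2n+1)/6, then subtract the first 47 terms.
∑_{k=1}^{120} k² = 120×121×241/6 = 583220
∑_{k=1}^{47} k² = 47×48×95/6 = 35720
∑_{k=48}^{120} k² = 583220 - 35720 = 547500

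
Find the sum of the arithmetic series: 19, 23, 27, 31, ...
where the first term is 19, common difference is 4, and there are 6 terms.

Sₙ = n/2 × (first + last)
Last term = a + (n-1)d = 19 + (6-1)×4 = 39
S_6 = 6/2 × (19 + 39)
S_6 = 6/2 × 58 = 174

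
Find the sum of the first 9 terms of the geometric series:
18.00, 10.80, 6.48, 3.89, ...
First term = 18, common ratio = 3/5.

Sₙ = a(1 - rⁿ) / (1 - r)
S_9 = 18(1 - (3/5)^9) / (1 - (3/5))
S_9 = 18(1 - (19683/1953125)) / (2/5)
S_9 = 17400978/390625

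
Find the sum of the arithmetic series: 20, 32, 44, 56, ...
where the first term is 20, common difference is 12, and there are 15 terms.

Sₙ = n/2 × (first + last)
Last term = a + (n-1)d = 20 + (15-1)×12 = 188
S_15 = 15/2 × (20 + 188)
S_15 = 15/2 × 208 = 1560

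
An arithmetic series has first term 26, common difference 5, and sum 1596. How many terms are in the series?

Using S = n/2 × [2a + (n-1)d]
1596 = n/2 × [2(26) + (n-1)(5)]
1596 = n/2 × [52 + 5n - 5]
3192 = n × [47 + 5n]
5n² + (47)n - 3192 = 0
Discriminant: Δ = (47)² - 4(5)(-3192) = 2209 + 63840 = 66049
√Δ = 257
n = [-(47) + √Δ] / (2·5) = (-47 + 257) / 10 = 210 / 10 = 21
(The negative root is discarded since n must be a positive integer.)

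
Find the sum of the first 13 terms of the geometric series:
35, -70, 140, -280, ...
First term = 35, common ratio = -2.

Sₙ = a(1 - rⁿ) / (1 - r)
S_13 = 35(1 - (-2)^13) / (1 - (-2))
S_13 = 35(1 - (-8192)) / (3)
S_13 = 95585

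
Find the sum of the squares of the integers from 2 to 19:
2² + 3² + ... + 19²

Use ∑_{k=1}^{n} k² = n(n+1)(2n+1)/6, then subtract the first 1 terms.
∑_{k=1}^{19} k² = 19×20×39/6 = 2470
∑_{k=1}^{1} k² = 1×2×3/6 = 1
∑_{k=2}^{19} k² = 2470 - 1 = 2469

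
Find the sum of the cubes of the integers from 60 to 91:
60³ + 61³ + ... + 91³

Use ∑_{k=1}^{n} k³ = [n(n+1)/2]², then subtract the first 59 terms.
∑_{k=1}^{91} k³ = [91×92/2]² = 4186² = 17522596
∑_{k=1}^{59} k³ = [59×60/2]² = 1770² = 3132900
∑_{k=60}^{91} k³ = 17522596 - 3132900 = 14389696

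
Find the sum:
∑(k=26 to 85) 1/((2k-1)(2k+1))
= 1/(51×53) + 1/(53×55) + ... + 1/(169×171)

Partial fractions: 1/((2k-1)(2k+1)) = (1/2)[1/(2k-1) - 1/(2k+1)]
The series telescopes:
= (1/2)[1/51 - 1/171]
= 20/2907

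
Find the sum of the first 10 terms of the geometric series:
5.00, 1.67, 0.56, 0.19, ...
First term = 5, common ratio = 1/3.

Sₙ = a(1 - rⁿ) / (1 - r)
S_10 = 5(1 - (1/3)^10) / (1 - (1/3))
S_10 = 5(1 - (1/59049)) / (2/3)
S_10 = 147620/19683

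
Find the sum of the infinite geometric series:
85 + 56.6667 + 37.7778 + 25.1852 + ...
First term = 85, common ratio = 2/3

For |r| < 1, S = a / (1 - r)
S = 85 / (1 - (2/3))
S = 85 / (1/3)
S = 255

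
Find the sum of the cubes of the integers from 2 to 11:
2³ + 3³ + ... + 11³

Use ∑_{k=1}^{n} k³ = [n(n+1)/2]², then subtract the first 1 terms.
∑_{k=1}^{11} k³ = [11×12/2]² = 66² = 4356
∑_{k=1}^{1} k³ = [1×2/2]² = 1² = 1
∑_{k=2}^{11} k³ = 4356 - 1 = 4355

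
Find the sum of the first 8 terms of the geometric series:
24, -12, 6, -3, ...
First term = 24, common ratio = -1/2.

Sₙ = a(1 - rⁿ) / (1 - r)
S_8 = 24(1 - (-1/2)^8) / (1 - (-1/2))
S_8 = 24(1 - (1/256)) / (3/2)
S_8 = 255/16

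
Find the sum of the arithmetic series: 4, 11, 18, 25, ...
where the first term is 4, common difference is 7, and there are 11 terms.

Sₙ = n/2 × (first + last)
Last term = a + (n-1)d = 4 + (11-1)×7 = 74
S_11 = 11/2 × (4 + 74)
S_11 = 11/2 × 78 = 429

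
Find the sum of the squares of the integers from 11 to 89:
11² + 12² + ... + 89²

Use ∑_{k=1}^{n} k² = n(n+1)(2n+1)/6, then subtract the first 10 terms.
∑_{k=1}^{89} k² = 89×90×179/6 = 238965
∑_{k=1}^{10} k² = 10×11×21/6 = 385
∑_{k=11}^{89} k² = 238965 - 385 = 238580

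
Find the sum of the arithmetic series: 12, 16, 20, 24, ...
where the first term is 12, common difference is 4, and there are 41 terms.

Sₙ = n/2 × (first + last)
Last term = a + (n-1)d = 12 + (41-1)×4 = 172
S_41 = 41/2 × (12 + 172)
S_41 = 41/2 × 184 = 3772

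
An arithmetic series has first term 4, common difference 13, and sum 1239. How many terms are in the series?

Using S = n/2 × [2a + (n-1)d]
1239 = n/2 × [2(4) + (n-1)(13)]
1239 = n/2 × [8 + 13n - 13]
2478 = n × [-5 + 13n]
13n² + (-5)n - 2478 = 0
Discriminant: Δ = (-5)² - 4(13)(-2478) = 25 + 128856 = 128881
√Δ = 359
n = [-(-5) + √Δ] / (2·13) = (5 + 359) / 26 = 364 / 26 = 14
(The negative root is discarded since n must be a positive integer.)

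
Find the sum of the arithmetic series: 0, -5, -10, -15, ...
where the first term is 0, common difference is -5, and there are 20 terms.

Sₙ = n/2 × (first + last)
Last term = a + (n-1)d = 0 + (20-1)×(-5) = -95
S_20 = 20/2 × (0 + (-95))
S_20 = 20/2 × (-95) = -950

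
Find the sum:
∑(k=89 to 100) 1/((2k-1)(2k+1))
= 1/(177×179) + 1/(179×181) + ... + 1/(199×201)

Partial fractions: 1/((2k-1)(2k+1)) = (1/2)[1/(2k-1) - 1/(2k+1)]
The series telescopes:
= (1/2)[1/177 - 1/201]
= 4/11859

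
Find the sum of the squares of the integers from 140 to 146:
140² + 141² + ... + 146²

Use ∑_{k=1}^{n} k² = n(n+1)(2n+1)/6, then subtract the first 139 terms.
∑_{k=1}^{146} k² = 146×147×293/6 = 1048061
∑_{k=1}^{139} k² = 139×140×279/6 = 904890
∑_{k=140}^{146} k² = 1048061 - 904890 = 143171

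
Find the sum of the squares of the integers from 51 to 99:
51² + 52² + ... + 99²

Use ∑_{k=1}^{n} k² = n(n+1)(2n+1)/6, then subtract the first 50 terms.
∑_{k=1}^{99} k² = 99×100×199/6 = 328350
∑_{k=1}^{50} k² = 50×51×101/6 = 42925
∑_{k=51}^{99} k² = 328350 - 42925 = 285425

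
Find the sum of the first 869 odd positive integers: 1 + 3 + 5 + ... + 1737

Sum of first n odd numbers = n²
= 869²
= 755161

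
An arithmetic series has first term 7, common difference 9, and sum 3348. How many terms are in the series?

Using S = n/2 × [2a + (n-1)d]
3348 = n/2 × [2(7) + (n-1)(9)]
3348 = n/2 × [14 + 9n - 9]
6696 = n × [5 + 9n]
9n² + (5)n - 6696 = 0
Discriminant: Δ = (5)² - 4(9)(-6696) = 25 + 241056 = 241081
√Δ = 491
n = [-(5) + √Δ] / (2·9) = (-5 + 491) / 18 = 486 / 18 = 27
(The negative root is discarded since n must be a positive integer.)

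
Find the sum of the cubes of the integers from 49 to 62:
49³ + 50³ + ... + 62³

Use ∑_{k=1}^{n} k³ = [n(n+1)/2]², then subtract the first 48 terms.
∑_{k=1}^{62} k³ = [62×63/2]² = 1953² = 3814209
∑_{k=1}^{48} k³ = [48×49/2]² = 1176² = 1382976
∑_{k=49}^{62} k³ = 3814209 - 1382976 = 2431233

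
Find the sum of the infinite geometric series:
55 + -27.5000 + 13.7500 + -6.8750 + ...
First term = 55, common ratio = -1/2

For |r| < 1, S = a / (1 - r)
S = 55 / (1 - (-1/2))
S = 55 / (3/2)
S = 110/3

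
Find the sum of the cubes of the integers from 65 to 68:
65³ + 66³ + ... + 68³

Use ∑_{k=1}^{n} k³ = [n(n+1)/2]², then subtract the first 64 terms.
∑_{k=1}^{68} k³ = [68×69/2]² = 2346² = 5503716
∑_{k=1}^{64} k³ = [64×65/2]² = 2080² = 4326400
∑_{k=65}^{68} k³ = 5503716 - 4326400 = 1177316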